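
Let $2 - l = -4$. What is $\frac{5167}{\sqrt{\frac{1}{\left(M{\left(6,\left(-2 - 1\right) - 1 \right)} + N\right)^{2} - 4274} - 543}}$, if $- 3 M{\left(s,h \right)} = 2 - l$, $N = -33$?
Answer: $- \frac{5167 i \sqrt{117664430538}}{7993236} \approx - 221.74 i$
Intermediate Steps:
$l = 6$ ($l = 2 - -4 = 2 + 4 = 6$)
$M{\left(s,h \right)} = \frac{4}{3}$ ($M{\left(s,h \right)} = - \frac{2 - 6}{3} = \left(- \frac{1}{3}\right) \left(-4\right) = \frac{4}{3}$)
$\frac{5167}{\sqrt{\frac{1}{\left(M{\left(6,\left(-2 - 1\right) - 1 \right)} + N\right)^{2} - 4274} - 543}} = \frac{5167}{\sqrt{\frac{1}{\left(\frac{4}{3} - 33\right)^{2} - 4274} - 543}} = \frac{5167}{\sqrt{\frac{1}{\left(- \frac{95}{3}\right)^{2} - 4274} - 543}} = \frac{5167}{\sqrt{\frac{1}{\frac{9025}{9} - 4274} - 543}} = \frac{5167}{\sqrt{\frac{1}{- \frac{29441}{9}} - 543}} = \frac{5167}{\sqrt{- \frac{9}{29441} - 543}} = \frac{5167}{\sqrt{- \frac{15986472}{29441}}} = \frac{5167}{\frac{2}{29441} i \sqrt{117664430538}} = 5167 \left(- \frac{i \sqrt{117664430538}}{7993236}\right) = - \frac{5167 i \sqrt{117664430538}}{7993236}$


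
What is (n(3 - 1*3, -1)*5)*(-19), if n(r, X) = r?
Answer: 0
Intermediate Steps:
(n(3 - 1*3, -1)*5)*(-19) = ((3 - 1*3)*5)*(-19) = ((3 - 3)*5)*(-19) = (0*5)*(-19) = 0*(-19) = 0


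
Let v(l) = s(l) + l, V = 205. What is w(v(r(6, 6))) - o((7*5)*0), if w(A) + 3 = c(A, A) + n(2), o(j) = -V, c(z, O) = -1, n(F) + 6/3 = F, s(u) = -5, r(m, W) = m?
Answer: 201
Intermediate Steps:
n(F) = -2 + F
o(j) = -205 (o(j) = -1*205 = -205)
v(l) = -5 + l
w(A) = -4 (w(A) = -3 + (-1 + (-2 + 2)) = -3 + (-1 + 0) = -3 - 1 = -4)
w(v(r(6, 6))) - o((7*5)*0) = -4 - 1*(-205) = -4 + 205 = 201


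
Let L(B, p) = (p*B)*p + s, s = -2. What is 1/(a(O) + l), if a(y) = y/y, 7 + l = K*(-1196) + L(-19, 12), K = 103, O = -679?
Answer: -1/125932 ≈ -7.9408e-6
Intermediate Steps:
L(B, p) = -2 + B*p**2 (L(B, p) = (p*B)*p - 2 = (B*p)*p - 2 = B*p**2 - 2 = -2 + B*p**2)
l = -125933 (l = -7 + (103*(-1196) + (-2 - 19*12**2)) = -7 + (-123188 + (-2 - 19*144)) = -7 + (-123188 + (-2 - 2736)) = -7 + (-123188 - 2738) = -7 - 125926 = -125933)
a(y) = 1
1/(a(O) + l) = 1/(1 - 125933) = 1/(-125932) = -1/125932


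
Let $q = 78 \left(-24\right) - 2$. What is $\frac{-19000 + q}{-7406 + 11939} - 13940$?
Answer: $- \frac{21070298}{1511} \approx -13945.0$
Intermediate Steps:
$q = -1874$ ($q = -1872 - 2 = -1874$)
$\frac{-19000 + q}{-7406 + 11939} - 13940 = \frac{-19000 - 1874}{-7406 + 11939} - 13940 = - \frac{20874}{4533} - 13940 = \left(-20874\right) \frac{1}{4533} - 13940 = - \frac{6958}{1511} - 13940 = - \frac{21070298}{1511}$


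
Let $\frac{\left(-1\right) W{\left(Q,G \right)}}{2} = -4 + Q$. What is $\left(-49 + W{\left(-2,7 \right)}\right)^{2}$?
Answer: $1369$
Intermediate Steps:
$W{\left(Q,G \right)} = 8 - 2 Q$ ($W{\left(Q,G \right)} = - 2 \left(-4 + Q\right) = 8 - 2 Q$)
$\left(-49 + W{\left(-2,7 \right)}\right)^{2} = \left(-49 + \left(8 - -4\right)\right)^{2} = \left(-49 + \left(8 + 4\right)\right)^{2} = \left(-49 + 12\right)^{2} = \left(-37\right)^{2} = 1369$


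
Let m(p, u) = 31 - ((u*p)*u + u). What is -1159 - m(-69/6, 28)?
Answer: -10178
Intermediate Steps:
m(p, u) = 31 - u - p*u² (m(p, u) = 31 - ((p*u)*u + u) = 31 - (p*u² + u) = 31 - (u + p*u²) = 31 + (-u - p*u²) = 31 - u - p*u²)
-1159 - m(-69/6, 28) = -1159 - (31 - 1*28 - 1*(-69/6)*28²) = -1159 - (31 - 28 - 1*(-69*⅙)*784) = -1159 - (31 - 28 - 1*(-23/2)*784) = -1159 - (31 - 28 + 9016) = -1159 - 1*9019 = -1159 - 9019 = -10178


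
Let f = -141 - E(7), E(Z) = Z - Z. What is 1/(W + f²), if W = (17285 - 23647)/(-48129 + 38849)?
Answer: 4640/92251021 ≈ 5.0298e-5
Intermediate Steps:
E(Z) = 0
W = 3181/4640 (W = -6362/(-9280) = -6362*(-1/9280) = 3181/4640 ≈ 0.68556)
f = -141 (f = -141 - 1*0 = -141 + 0 = -141)
1/(W + f²) = 1/(3181/4640 + (-141)²) = 1/(3181/4640 + 19881) = 1/(92251021/4640) = 4640/92251021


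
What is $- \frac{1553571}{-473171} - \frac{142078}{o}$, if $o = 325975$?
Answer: $\frac{439198117387}{154241916725} \approx 2.8475$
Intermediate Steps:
$- \frac{1553571}{-473171} - \frac{142078}{o} = - \frac{1553571}{-473171} - \frac{142078}{325975} = \left(-1553571\right) \left(- \frac{1}{473171}\right) - \frac{142078}{325975} = \frac{1553571}{473171} - \frac{142078}{325975} = \frac{439198117387}{154241916725}$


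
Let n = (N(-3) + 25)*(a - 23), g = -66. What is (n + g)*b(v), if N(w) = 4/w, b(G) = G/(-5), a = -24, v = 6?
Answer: 1414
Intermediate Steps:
b(G) = -G/5 (b(G) = G*(-⅕) = -G/5)
n = -3337/3 (n = (4/(-3) + 25)*(-24 - 23) = (4*(-⅓) + 25)*(-47) = (-4/3 + 25)*(-47) = (71/3)*(-47) = -3337/3 ≈ -1112.3)
(n + g)*b(v) = (-3337/3 - 66)*(-⅕*6) = -3535/3*(-6/5) = 1414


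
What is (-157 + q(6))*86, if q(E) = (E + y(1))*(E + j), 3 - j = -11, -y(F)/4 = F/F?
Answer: -10062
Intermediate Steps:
y(F) = -4 (y(F) = -4*F/F = -4*1 = -4)
j = 14 (j = 3 - 1*(-11) = 3 + 11 = 14)
q(E) = (-4 + E)*(14 + E) (q(E) = (E - 4)*(E + 14) = (-4 + E)*(14 + E))
(-157 + q(6))*86 = (-157 + (-56 + 6² + 10*6))*86 = (-157 + (-56 + 36 + 60))*86 = (-157 + 40)*86 = -117*86 = -10062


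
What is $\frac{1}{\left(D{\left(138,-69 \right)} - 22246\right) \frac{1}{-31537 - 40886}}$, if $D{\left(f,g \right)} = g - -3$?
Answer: $\frac{72423}{22312} \approx 3.2459$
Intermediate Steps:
$D{\left(f,g \right)} = 3 + g$ ($D{\left(f,g \right)} = g + 3 = 3 + g$)
$\frac{1}{\left(D{\left(138,-69 \right)} - 22246\right) \frac{1}{-31537 - 40886}} = \frac{1}{\left(\left(3 - 69\right) - 22246\right) \frac{1}{-31537 - 40886}} = \frac{1}{\left(-66 - 22246\right) \frac{1}{-72423}} = \frac{1}{\left(-22312\right) \left(- \frac{1}{72423}\right)} = \frac{1}{\frac{22312}{72423}} = \frac{72423}{22312}$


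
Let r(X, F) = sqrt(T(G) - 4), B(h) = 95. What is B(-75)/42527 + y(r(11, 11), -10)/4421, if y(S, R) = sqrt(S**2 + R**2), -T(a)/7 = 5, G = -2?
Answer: 95/42527 + sqrt(61)/4421 ≈ 0.0040005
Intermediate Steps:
T(a) = -35 (T(a) = -7*5 = -35)
r(X, F) = I*sqrt(39) (r(X, F) = sqrt(-35 - 4) = sqrt(-39) = I*sqrt(39))
y(S, R) = sqrt(R**2 + S**2)
B(-75)/42527 + y(r(11, 11), -10)/4421 = 95/42527 + sqrt((-10)**2 + (I*sqrt(39))**2)/4421 = 95*(1/42527) + sqrt(100 - 39)*(1/4421) = 95/42527 + sqrt(61)*(1/4421) = 95/42527 + sqrt(61)/4421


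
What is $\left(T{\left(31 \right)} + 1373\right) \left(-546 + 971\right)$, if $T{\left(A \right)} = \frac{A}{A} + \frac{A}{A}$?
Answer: $584375$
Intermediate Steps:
$T{\left(A \right)} = 2$ ($T{\left(A \right)} = 1 + 1 = 2$)
$\left(T{\left(31 \right)} + 1373\right) \left(-546 + 971\right) = \left(2 + 1373\right) \left(-546 + 971\right) = 1375 \cdot 425 = 584375$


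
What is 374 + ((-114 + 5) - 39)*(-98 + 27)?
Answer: 10882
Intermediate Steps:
374 + ((-114 + 5) - 39)*(-98 + 27) = 374 + (-109 - 39)*(-71) = 374 - 148*(-71) = 374 + 10508 = 10882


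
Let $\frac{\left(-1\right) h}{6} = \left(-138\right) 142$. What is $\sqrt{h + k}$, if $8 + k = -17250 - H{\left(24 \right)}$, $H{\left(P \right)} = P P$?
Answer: $\sqrt{99742} \approx 315.82$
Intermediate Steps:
$H{\left(P \right)} = P^{2}$
$k = -17834$ ($k = -8 - 17826 = -17834$)
$h = 117576$ ($h = - 6 \left(\left(-138\right) 142\right) = \left(-6\right) \left(-19596\right) = 117576$)
$\sqrt{h + k} = \sqrt{117576 - 17834} = \sqrt{99742}$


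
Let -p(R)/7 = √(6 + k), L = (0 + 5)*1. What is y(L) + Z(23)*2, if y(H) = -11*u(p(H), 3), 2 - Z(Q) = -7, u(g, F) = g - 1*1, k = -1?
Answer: 29 + 77*√5 ≈ 201.18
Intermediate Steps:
L = 5 (L = 5*1 = 5)
p(R) = -7*√5 (p(R) = -7*√(6 - 1) = -7*√5)
u(g, F) = -1 + g (u(g, F) = g - 1 = -1 + g)
Z(Q) = 9 (Z(Q) = 2 - 1*(-7) = 2 + 7 = 9)
y(H) = 11 + 77*√5 (y(H) = -11*(-1 - 7*√5) = 11 + 77*√5)
y(L) + Z(23)*2 = (11 + 77*√5) + 9*2 = (11 + 77*√5) + 18 = 29 + 77*√5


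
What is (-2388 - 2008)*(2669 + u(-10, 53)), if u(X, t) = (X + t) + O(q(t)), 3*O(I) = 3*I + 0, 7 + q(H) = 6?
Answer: -11917556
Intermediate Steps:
q(H) = -1 (q(H) = -7 + 6 = -1)
O(I) = I (O(I) = (3*I + 0)/3 = (3*I)/3 = I)
u(X, t) = -1 + X + t (u(X, t) = (X + t) - 1 = -1 + X + t)
(-2388 - 2008)*(2669 + u(-10, 53)) = (-2388 - 2008)*(2669 + (-1 - 10 + 53)) = -4396*(2669 + 42) = -4396*2711 = -11917556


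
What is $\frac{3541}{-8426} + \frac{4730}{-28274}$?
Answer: $- \frac{69986607}{119118362} \approx -0.58754$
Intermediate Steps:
$\frac{3541}{-8426} + \frac{4730}{-28274} = 3541 \left(- \frac{1}{8426}\right) + 4730 \left(- \frac{1}{28274}\right) = - \frac{3541}{8426} - \frac{2365}{14137} = - \frac{69986607}{119118362}$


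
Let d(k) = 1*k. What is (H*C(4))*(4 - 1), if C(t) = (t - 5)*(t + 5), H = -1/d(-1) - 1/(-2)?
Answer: -81/2 ≈ -40.500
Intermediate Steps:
d(k) = k
H = 3/2 (H = -1/(-1) - 1/(-2) = -1*(-1) - 1*(-1/2) = 1 + 1/2 = 3/2 ≈ 1.5000)
C(t) = (-5 + t)*(5 + t)
(H*C(4))*(4 - 1) = (3*(-25 + 4**2)/2)*(4 - 1) = (3*(-25 + 16)/2)*3 = ((3/2)*(-9))*3 = -27/2*3 = -81/2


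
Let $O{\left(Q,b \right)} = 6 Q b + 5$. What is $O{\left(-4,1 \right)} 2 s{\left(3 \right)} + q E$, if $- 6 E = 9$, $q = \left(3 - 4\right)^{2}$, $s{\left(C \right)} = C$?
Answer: $- \frac{231}{2} \approx -115.5$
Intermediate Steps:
$O{\left(Q,b \right)} = 5 + 6 Q b$ ($O{\left(Q,b \right)} = 6 Q b + 5 = 5 + 6 Q b$)
$q = 1$ ($q = \left(-1\right)^{2} = 1$)
$E = - \frac{3}{2}$ ($E = \left(- \frac{1}{6}\right) 9 = - \frac{3}{2} \approx -1.5$)
$O{\left(-4,1 \right)} 2 s{\left(3 \right)} + q E = \left(5 + 6 \left(-4\right) 1\right) 2 \cdot 3 + 1 \left(- \frac{3}{2}\right) = \left(5 - 24\right) 2 \cdot 3 - \frac{3}{2} = \left(-19\right) 2 \cdot 3 - \frac{3}{2} = \left(-38\right) 3 - \frac{3}{2} = -114 - \frac{3}{2} = - \frac{231}{2}$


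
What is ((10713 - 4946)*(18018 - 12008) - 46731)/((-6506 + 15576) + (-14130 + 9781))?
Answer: 34612939/4721 ≈ 7331.7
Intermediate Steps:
((10713 - 4946)*(18018 - 12008) - 46731)/((-6506 + 15576) + (-14130 + 9781)) = (5767*6010 - 46731)/(9070 - 4349) = (34659670 - 46731)/4721 = 34612939*(1/4721) = 34612939/4721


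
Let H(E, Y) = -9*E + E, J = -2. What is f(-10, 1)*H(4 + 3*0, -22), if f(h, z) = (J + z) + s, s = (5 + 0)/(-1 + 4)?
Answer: -64/3 ≈ -21.333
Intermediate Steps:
s = 5/3 ≈ 1.6667
f(h, z) = -⅓ + z (f(h, z) = (-2 + z) + 5/3 = -⅓ + z)
H(E, Y) = -8*E
f(-10, 1)*H(4 + 3*0, -22) = (-⅓ + 1)*(-8*(4 + 3*0)) = 2*(-8*(4 + 0))/3 = 2*(-8*4)/3 = (⅔)*(-32) = -64/3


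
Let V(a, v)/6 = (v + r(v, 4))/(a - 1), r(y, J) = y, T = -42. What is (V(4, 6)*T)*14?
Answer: -14112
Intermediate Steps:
V(a, v) = 12*v/(-1 + a) (V(a, v) = 6*((v + v)/(a - 1)) = 6*((2*v)/(-1 + a)) = 6*(2*v/(-1 + a)) = 12*v/(-1 + a))
(V(4, 6)*T)*14 = ((12*6/(-1 + 4))*(-42))*14 = ((12*6/3)*(-42))*14 = ((12*6*(⅓))*(-42))*14 = (24*(-42))*14 = -1008*14 = -14112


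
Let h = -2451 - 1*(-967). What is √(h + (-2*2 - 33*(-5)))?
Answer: 21*I*√3 ≈ 36.373*I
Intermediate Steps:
h = -1484 (h = -2451 + 967 = -1484)
√(h + (-2*2 - 33*(-5))) = √(-1484 + (-2*2 - 33*(-5))) = √(-1484 + (-4 + 165)) = √(-1484 + 161) = √(-1323) = 21*I*√3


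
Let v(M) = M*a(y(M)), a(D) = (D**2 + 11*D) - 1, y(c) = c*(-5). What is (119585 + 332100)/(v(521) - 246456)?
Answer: 451685/3520342793 ≈ 0.00012831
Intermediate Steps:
y(c) = -5*c
a(D) = -1 + D**2 + 11*D
v(M) = M*(-1 - 55*M + 25*M**2) (v(M) = M*(-1 + (-5*M)**2 + 11*(-5*M)) = M*(-1 + 25*M**2 - 55*M) = M*(-1 - 55*M + 25*M**2))
(119585 + 332100)/(v(521) - 246456) = (119585 + 332100)/(521*(-1 - 55*521 + 25*521**2) - 246456) = 451685/(521*(-1 - 28655 + 25*271441) - 246456) = 451685/(521*(-1 - 28655 + 6786025) - 246456) = 451685/(521*6757369 - 246456) = 451685/(3520589249 - 246456) = 451685/3520342793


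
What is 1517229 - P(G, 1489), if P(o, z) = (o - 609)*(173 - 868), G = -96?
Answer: 1027254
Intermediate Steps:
P(o, z) = 423255 - 695*o (P(o, z) = (-609 + o)*(-695) = 423255 - 695*o)
1517229 - P(G, 1489) = 1517229 - (423255 - 695*(-96)) = 1517229 - (423255 + 66720) = 1517229 - 1*489975 = 1517229 - 489975 = 1027254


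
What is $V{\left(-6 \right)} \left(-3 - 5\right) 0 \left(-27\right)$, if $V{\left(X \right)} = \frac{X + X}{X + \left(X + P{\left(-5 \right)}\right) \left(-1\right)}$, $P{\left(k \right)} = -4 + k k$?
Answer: $0$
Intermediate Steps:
$P{\left(k \right)} = -4 + k^{2}$
$V{\left(X \right)} = - \frac{2 X}{21}$ ($V{\left(X \right)} = \frac{X + X}{X + \left(X - \left(4 - \left(-5\right)^{2}\right)\right) \left(-1\right)} = \frac{2 X}{X + \left(X + \left(-4 + 25\right)\right) \left(-1\right)} = \frac{2 X}{X + \left(X + 21\right) \left(-1\right)} = \frac{2 X}{X + \left(21 + X\right) \left(-1\right)} = \frac{2 X}{X - \left(21 + X\right)} = \frac{2 X}{-21} = 2 X \left(- \frac{1}{21}\right) = - \frac{2 X}{21}$)
$V{\left(-6 \right)} \left(-3 - 5\right) 0 \left(-27\right) = \left(- \frac{2}{21}\right) \left(-6\right) \left(-3 - 5\right) 0 \left(-27\right) = \frac{4 \left(\left(-8\right) 0\right)}{7} \left(-27\right) = \frac{4}{7} \cdot 0 \left(-27\right) = 0 \left(-27\right) = 0$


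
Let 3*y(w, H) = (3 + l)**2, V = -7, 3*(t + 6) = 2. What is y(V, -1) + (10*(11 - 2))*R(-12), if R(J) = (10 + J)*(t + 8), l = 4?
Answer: -1391/3 ≈ -463.67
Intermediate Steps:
t = -16/3 (t = -6 + (1/3)*2 = -6 + 2/3 = -16/3 ≈ -5.3333)
y(w, H) = 49/3 (y(w, H) = (3 + 4)**2/3 = (1/3)*7**2 = (1/3)*49 = 49/3)
R(J) = 80/3 + 8*J/3 (R(J) = (10 + J)*(-16/3 + 8) = (10 + J)*(8/3) = 80/3 + 8*J/3)
y(V, -1) + (10*(11 - 2))*R(-12) = 49/3 + (10*(11 - 2))*(80/3 + (8/3)*(-12)) = 49/3 + (10*9)*(80/3 - 32) = 49/3 + 90*(-16/3) = 49/3 - 480 = -1391/3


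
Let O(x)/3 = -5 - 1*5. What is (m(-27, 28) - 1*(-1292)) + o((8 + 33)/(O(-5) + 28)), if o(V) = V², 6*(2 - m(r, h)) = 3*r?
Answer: 6911/4 ≈ 1727.8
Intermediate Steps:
O(x) = -30 (O(x) = 3*(-5 - 1*5) = 3*(-5 - 5) = 3*(-10) = -30)
m(r, h) = 2 - r/2
(m(-27, 28) - 1*(-1292)) + o((8 + 33)/(O(-5) + 28)) = ((2 - ½*(-27)) - 1*(-1292)) + ((8 + 33)/(-30 + 28))² = ((2 + 27/2) + 1292) + (41/(-2))² = (31/2 + 1292) + (41*(-½))² = 2615/2 + (-41/2)² = 2615/2 + 1681/4 = 6911/4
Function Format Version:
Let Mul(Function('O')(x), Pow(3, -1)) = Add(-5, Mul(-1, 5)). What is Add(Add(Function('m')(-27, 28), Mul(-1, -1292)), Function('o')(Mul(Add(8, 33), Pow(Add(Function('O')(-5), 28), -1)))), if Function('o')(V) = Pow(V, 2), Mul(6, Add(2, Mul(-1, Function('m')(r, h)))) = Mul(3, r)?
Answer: Rational(6911, 4) ≈ 1727.8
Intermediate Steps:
Function('O')(x) = -30 (Function('O')(x) = Mul(3, Add(-5, Mul(-1, 5))) = Mul(3, Add(-5, -5)) = Mul(3, -10) = -30)
Function('m')(r, h) = Add(2, Mul(Rational(-1, 2), r)) (Function('m')(r, h) = Add(2, Mul(Rational(-1, 6), Mul(3, r))) = Add(2, Mul(Rational(-1, 2), r)))
Add(Add(Function('m')(-27, 28), Mul(-1, -1292)), Function('o')(Mul(Add(8, 33), Pow(Add(Function('O')(-5), 28), -1)))) = Add(Add(Add(2, Mul(Rational(-1, 2), -27)), Mul(-1, -1292)), Pow(Mul(Add(8, 33), Pow(Add(-30, 28), -1)), 2)) = Add(Add(Add(2, Rational(27, 2)), 1292), Pow(Mul(41, Pow(-2, -1)), 2)) = Add(Add(Rational(31, 2), 1292), Pow(Mul(41, Rational(-1, 2)), 2)) = Add(Rational(2615, 2), Pow(Rational(-41, 2), 2)) = Add(Rational(2615, 2), Rational(1681, 4)) = Rational(6911, 4)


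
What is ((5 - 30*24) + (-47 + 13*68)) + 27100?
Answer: 27222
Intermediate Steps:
((5 - 30*24) + (-47 + 13*68)) + 27100 = ((5 - 720) + (-47 + 884)) + 27100 = (-715 + 837) + 27100 = 122 + 27100 = 27222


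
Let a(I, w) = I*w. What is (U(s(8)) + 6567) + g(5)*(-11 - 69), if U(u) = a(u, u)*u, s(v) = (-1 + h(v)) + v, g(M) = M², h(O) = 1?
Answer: 5079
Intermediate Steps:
s(v) = v (s(v) = (-1 + 1) + v = 0 + v = v)
U(u) = u³ (U(u) = (u*u)*u = u²*u = u³)
(U(s(8)) + 6567) + g(5)*(-11 - 69) = (8³ + 6567) + 5²*(-11 - 69) = (512 + 6567) + 25*(-80) = 7079 - 2000 = 5079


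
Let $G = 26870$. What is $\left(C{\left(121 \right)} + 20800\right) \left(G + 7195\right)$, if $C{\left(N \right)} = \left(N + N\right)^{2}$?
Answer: $2703534660$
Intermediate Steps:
$C{\left(N \right)} = 4 N^{2}$ ($C{\left(N \right)} = \left(2 N\right)^{2} = 4 N^{2}$)
$\left(C{\left(121 \right)} + 20800\right) \left(G + 7195\right) = \left(4 \cdot 121^{2} + 20800\right) \left(26870 + 7195\right) = \left(4 \cdot 14641 + 20800\right) 34065 = \left(58564 + 20800\right) 34065 = 79364 \cdot 34065 = 2703534660$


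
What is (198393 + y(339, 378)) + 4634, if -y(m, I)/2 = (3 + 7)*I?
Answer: 195467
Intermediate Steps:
y(m, I) = -20*I (y(m, I) = -2*(3 + 7)*I = -20*I)
(198393 + y(339, 378)) + 4634 = (198393 - 20*378) + 4634 = (198393 - 7560) + 4634 = 190833 + 4634 = 195467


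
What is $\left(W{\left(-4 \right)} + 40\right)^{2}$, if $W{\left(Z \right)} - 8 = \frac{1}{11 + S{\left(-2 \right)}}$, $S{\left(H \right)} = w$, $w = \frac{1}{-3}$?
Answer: $\frac{2368521}{1024} \approx 2313.0$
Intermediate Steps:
$w = - \frac{1}{3} \approx -0.33333$
$S{\left(H \right)} = - \frac{1}{3}$
$W{\left(Z \right)} = \frac{259}{32}$ ($W{\left(Z \right)} = 8 + \frac{1}{11 - \frac{1}{3}} = 8 + \frac{1}{\frac{32}{3}} = 8 + \frac{3}{32} = \frac{259}{32}$)
$\left(W{\left(-4 \right)} + 40\right)^{2} = \left(\frac{259}{32} + 40\right)^{2} = \left(\frac{1539}{32}\right)^{2} = \frac{2368521}{1024}$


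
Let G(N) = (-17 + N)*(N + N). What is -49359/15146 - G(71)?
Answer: -116188887/15146 ≈ -7671.3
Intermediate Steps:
G(N) = 2*N*(-17 + N) (G(N) = (-17 + N)*(2*N) = 2*N*(-17 + N))
-49359/15146 - G(71) = -49359/15146 - 2*71*(-17 + 71) = -49359*1/15146 - 2*71*54 = -49359/15146 - 1*7668 = -49359/15146 - 7668 = -116188887/15146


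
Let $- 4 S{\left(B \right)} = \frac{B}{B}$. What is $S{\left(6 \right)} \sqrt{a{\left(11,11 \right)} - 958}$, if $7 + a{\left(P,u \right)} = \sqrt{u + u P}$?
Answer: $- \frac{i \sqrt{965 - 2 \sqrt{33}}}{4} \approx - 7.7197 i$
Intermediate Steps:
$a{\left(P,u \right)} = -7 + \sqrt{u + P u}$ ($a{\left(P,u \right)} = -7 + \sqrt{u + u P} = -7 + \sqrt{u + P u}$)
$S{\left(B \right)} = - \frac{1}{4}$ ($S{\left(B \right)} = - \frac{B \frac{1}{B}}{4} = \left(- \frac{1}{4}\right) 1 = - \frac{1}{4}$)
$S{\left(6 \right)} \sqrt{a{\left(11,11 \right)} - 958} = - \frac{\sqrt{\left(-7 + \sqrt{11 \left(1 + 11\right)}\right) - 958}}{4} = - \frac{\sqrt{\left(-7 + \sqrt{11 \cdot 12}\right) - 958}}{4} = - \frac{\sqrt{\left(-7 + \sqrt{132}\right) - 958}}{4} = - \frac{\sqrt{\left(-7 + 2 \sqrt{33}\right) - 958}}{4} = - \frac{\sqrt{-965 + 2 \sqrt{33}}}{4}$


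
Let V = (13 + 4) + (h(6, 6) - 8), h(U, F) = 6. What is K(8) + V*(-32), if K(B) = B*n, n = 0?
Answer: -480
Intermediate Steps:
K(B) = 0 (K(B) = B*0 = 0)
V = 15 (V = (13 + 4) + (6 - 8) = 17 - 2 = 15)
K(8) + V*(-32) = 0 + 15*(-32) = 0 - 480 = -480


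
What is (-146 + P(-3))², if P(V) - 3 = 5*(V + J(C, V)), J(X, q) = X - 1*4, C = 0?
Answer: 31684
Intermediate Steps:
J(X, q) = -4 + X (J(X, q) = X - 4 = -4 + X)
P(V) = -17 + 5*V (P(V) = 3 + 5*(V + (-4 + 0)) = 3 + 5*(V - 4) = 3 + 5*(-4 + V) = 3 + (-20 + 5*V) = -17 + 5*V)
(-146 + P(-3))² = (-146 + (-17 + 5*(-3)))² = (-146 + (-17 - 15))² = (-146 - 32)² = (-178)² = 31684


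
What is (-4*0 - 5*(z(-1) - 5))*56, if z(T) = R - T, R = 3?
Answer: 280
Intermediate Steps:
z(T) = 3 - T
(-4*0 - 5*(z(-1) - 5))*56 = (-4*0 - 5*((3 - 1*(-1)) - 5))*56 = (0 - 5*((3 + 1) - 5))*56 = (0 - 5*(4 - 5))*56 = (0 - 5*(-1))*56 = (0 + 5)*56 = 5*56 = 280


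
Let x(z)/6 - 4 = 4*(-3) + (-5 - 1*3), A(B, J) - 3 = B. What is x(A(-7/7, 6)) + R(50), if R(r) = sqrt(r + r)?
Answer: -86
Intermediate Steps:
A(B, J) = 3 + B
R(r) = sqrt(2)*sqrt(r) (R(r) = sqrt(2*r) = sqrt(2)*sqrt(r))
x(z) = -96 (x(z) = 24 + 6*(4*(-3) + (-5 - 1*3)) = 24 + 6*(-12 + (-5 - 3)) = 24 + 6*(-12 - 8) = 24 + 6*(-20) = 24 - 120 = -96)
x(A(-7/7, 6)) + R(50) = -96 + sqrt(2)*sqrt(50) = -96 + sqrt(2)*(5*sqrt(2)) = -96 + 10 = -86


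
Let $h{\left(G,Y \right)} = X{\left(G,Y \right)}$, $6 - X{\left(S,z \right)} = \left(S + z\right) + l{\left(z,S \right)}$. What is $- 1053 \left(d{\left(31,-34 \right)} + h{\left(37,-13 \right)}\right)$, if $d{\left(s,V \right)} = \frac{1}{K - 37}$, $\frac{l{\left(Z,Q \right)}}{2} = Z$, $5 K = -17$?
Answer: $- \frac{1696383}{202} \approx -8397.9$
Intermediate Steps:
$K = - \frac{17}{5}$ ($K = \frac{1}{5} \left(-17\right) = - \frac{17}{5} \approx -3.4$)
$l{\left(Z,Q \right)} = 2 Z$
$X{\left(S,z \right)} = 6 - S - 3 z$ ($X{\left(S,z \right)} = 6 - \left(\left(S + z\right) + 2 z\right) = 6 - \left(S + 3 z\right) = 6 - S - 3 z$)
$d{\left(s,V \right)} = - \frac{5}{202}$ ($d{\left(s,V \right)} = \frac{1}{- \frac{17}{5} - 37} = \frac{1}{- \frac{202}{5}} = - \frac{5}{202}$)
$h{\left(G,Y \right)} = 6 - G - 3 Y$
$- 1053 \left(d{\left(31,-34 \right)} + h{\left(37,-13 \right)}\right) = - 1053 \left(- \frac{5}{202} - -8\right) = - 1053 \left(- \frac{5}{202} + \left(6 - 37 + 39\right)\right) = - 1053 \left(- \frac{5}{202} + 8\right) = \left(-1053\right) \frac{1611}{202} = - \frac{1696383}{202}$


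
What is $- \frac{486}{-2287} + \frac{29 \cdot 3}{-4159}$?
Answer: $\frac{1822305}{9511633} \approx 0.19159$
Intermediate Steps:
$- \frac{486}{-2287} + \frac{29 \cdot 3}{-4159} = \left(-486\right) \left(- \frac{1}{2287}\right) + 87 \left(- \frac{1}{4159}\right) = \frac{486}{2287} - \frac{87}{4159} = \frac{1822305}{9511633}$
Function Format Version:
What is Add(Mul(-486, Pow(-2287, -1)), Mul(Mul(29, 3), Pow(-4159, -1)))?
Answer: Rational(1822305, 9511633) ≈ 0.19159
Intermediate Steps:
Add(Mul(-486, Pow(-2287, -1)), Mul(Mul(29, 3), Pow(-4159, -1))) = Add(Mul(-486, Rational(-1, 2287)), Mul(87, Rational(-1, 4159))) = Add(Rational(486, 2287), Rational(-87, 4159)) = Rational(1822305, 9511633)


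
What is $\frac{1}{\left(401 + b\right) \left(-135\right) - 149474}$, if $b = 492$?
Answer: $- \frac{1}{270029} \approx -3.7033 \cdot 10^{-6}$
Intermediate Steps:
$\frac{1}{\left(401 + b\right) \left(-135\right) - 149474} = \frac{1}{\left(401 + 492\right) \left(-135\right) - 149474} = \frac{1}{893 \left(-135\right) - 149474} = \frac{1}{-120555 - 149474} = \frac{1}{-270029} = - \frac{1}{270029}$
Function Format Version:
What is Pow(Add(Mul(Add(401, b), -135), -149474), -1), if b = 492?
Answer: Rational(-1, 270029) ≈ -3.7033e-6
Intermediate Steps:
Pow(Add(Mul(Add(401, b), -135), -149474), -1) = Pow(Add(Mul(Add(401, 492), -135), -149474), -1) = Pow(Add(Mul(893, -135), -149474), -1) = Pow(Add(-120555, -149474), -1) = Pow(-270029, -1) = Rational(-1, 270029)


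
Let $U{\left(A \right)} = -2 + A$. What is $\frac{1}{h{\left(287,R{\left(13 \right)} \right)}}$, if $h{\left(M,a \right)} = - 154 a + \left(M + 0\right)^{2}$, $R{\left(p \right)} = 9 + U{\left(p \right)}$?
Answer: $\frac{1}{79289} \approx 1.2612 \cdot 10^{-5}$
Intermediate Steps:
$R{\left(p \right)} = 7 + p$ ($R{\left(p \right)} = 9 + \left(-2 + p\right) = 7 + p$)
$h{\left(M,a \right)} = M^{2} - 154 a$ ($h{\left(M,a \right)} = - 154 a + M^{2} = M^{2} - 154 a$)
$\frac{1}{h{\left(287,R{\left(13 \right)} \right)}} = \frac{1}{287^{2} - 154 \left(7 + 13\right)} = \frac{1}{82369 - 3080} = \frac{1}{79289}$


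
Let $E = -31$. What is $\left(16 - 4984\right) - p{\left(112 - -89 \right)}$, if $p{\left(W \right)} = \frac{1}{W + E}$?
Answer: $- \frac{844561}{170} \approx -4968.0$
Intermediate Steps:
$p{\left(W \right)} = \frac{1}{-31 + W}$ ($p{\left(W \right)} = \frac{1}{W - 31} = \frac{1}{-31 + W}$)
$\left(16 - 4984\right) - p{\left(112 - -89 \right)} = \left(16 - 4984\right) - \frac{1}{-31 + \left(112 - -89\right)} = \left(16 - 4984\right) - \frac{1}{-31 + \left(112 + 89\right)} = -4968 - \frac{1}{-31 + 201} = -4968 - \frac{1}{170} = - \frac{844561}{170}$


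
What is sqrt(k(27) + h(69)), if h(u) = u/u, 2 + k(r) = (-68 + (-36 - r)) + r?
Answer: I*sqrt(105) ≈ 10.247*I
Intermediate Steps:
k(r) = -106 (k(r) = -2 + ((-68 + (-36 - r)) + r) = -2 + ((-104 - r) + r) = -2 - 104 = -106)
h(u) = 1
sqrt(k(27) + h(69)) = sqrt(-106 + 1) = sqrt(-105) = I*sqrt(105)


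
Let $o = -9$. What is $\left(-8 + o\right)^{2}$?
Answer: $289$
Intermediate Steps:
$\left(-8 + o\right)^{2} = \left(-8 - 9\right)^{2} = \left(-17\right)^{2} = 289$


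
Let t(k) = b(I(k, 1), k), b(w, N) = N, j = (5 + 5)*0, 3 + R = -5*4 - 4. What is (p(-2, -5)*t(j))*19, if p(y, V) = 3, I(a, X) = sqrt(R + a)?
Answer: 0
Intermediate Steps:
R = -27 (R = -3 + (-5*4 - 4) = -3 + (-20 - 4) = -3 - 24 = -27)
I(a, X) = sqrt(-27 + a)
j = 0 (j = 10*0 = 0)
t(k) = k
(p(-2, -5)*t(j))*19 = (3*0)*19 = 0*19 = 0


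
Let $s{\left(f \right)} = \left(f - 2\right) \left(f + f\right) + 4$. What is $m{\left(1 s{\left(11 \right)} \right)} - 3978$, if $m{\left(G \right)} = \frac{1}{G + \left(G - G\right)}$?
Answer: $- \frac{803555}{202} \approx -3978.0$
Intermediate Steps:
$s{\left(f \right)} = 4 + 2 f \left(-2 + f\right)$ ($s{\left(f \right)} = \left(-2 + f\right) 2 f + 4 = 2 f \left(-2 + f\right) + 4 = 4 + 2 f \left(-2 + f\right)$)
$m{\left(G \right)} = \frac{1}{G}$ ($m{\left(G \right)} = \frac{1}{G + 0} = \frac{1}{G}$)
$m{\left(1 s{\left(11 \right)} \right)} - 3978 = \frac{1}{1 \left(4 - 44 + 2 \cdot 11^{2}\right)} - 3978 = \frac{1}{1 \left(4 - 44 + 2 \cdot 121\right)} - 3978 = \frac{1}{1 \left(4 - 44 + 242\right)} - 3978 = \frac{1}{1 \cdot 202} - 3978 = \frac{1}{202} - 3978 = - \frac{803555}{202}$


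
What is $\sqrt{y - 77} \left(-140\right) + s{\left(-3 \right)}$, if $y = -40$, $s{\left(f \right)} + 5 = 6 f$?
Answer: $-23 - 420 i \sqrt{13} \approx -23.0 - 1514.3 i$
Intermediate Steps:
$s{\left(f \right)} = -5 + 6 f$
$\sqrt{y - 77} \left(-140\right) + s{\left(-3 \right)} = \sqrt{-40 - 77} \left(-140\right) + \left(-5 + 6 \left(-3\right)\right) = \sqrt{-117} \left(-140\right) - 23 = 3 i \sqrt{13} \left(-140\right) - 23 = - 420 i \sqrt{13} - 23 = -23 - 420 i \sqrt{13}$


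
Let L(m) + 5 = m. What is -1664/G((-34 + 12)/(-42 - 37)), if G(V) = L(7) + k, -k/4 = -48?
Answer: -832/97 ≈ -8.5773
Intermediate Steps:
k = 192 (k = -4*(-48) = 192)
L(m) = -5 + m
G(V) = 194 (G(V) = (-5 + 7) + 192 = 2 + 192 = 194)
-1664/G((-34 + 12)/(-42 - 37)) = -1664/194 = -1664*1/194 = -832/97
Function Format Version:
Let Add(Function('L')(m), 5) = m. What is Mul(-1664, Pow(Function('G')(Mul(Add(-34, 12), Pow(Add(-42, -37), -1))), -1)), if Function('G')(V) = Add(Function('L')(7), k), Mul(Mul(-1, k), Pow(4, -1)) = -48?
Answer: Rational(-832, 97) ≈ -8.5773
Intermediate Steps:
k = 192 (k = Mul(-4, -48) = 192)
Function('L')(m) = Add(-5, m)
Function('G')(V) = 194 (Function('G')(V) = Add(Add(-5, 7), 192) = Add(2, 192) = 194)
Mul(-1664, Pow(Function('G')(Mul(Add(-34, 12), Pow(Add(-42, -37), -1))), -1)) = Mul(-1664, Pow(194, -1)) = Mul(-1664, Rational(1, 194)) = Rational(-832, 97)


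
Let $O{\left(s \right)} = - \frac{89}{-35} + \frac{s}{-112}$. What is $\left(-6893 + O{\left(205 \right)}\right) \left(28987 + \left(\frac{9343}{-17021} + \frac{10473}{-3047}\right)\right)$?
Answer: $- \frac{165761794356386809}{829807792} \approx -1.9976 \cdot 10^{8}$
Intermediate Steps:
$O{\left(s \right)} = \frac{89}{35} - \frac{s}{112}$ ($O{\left(s \right)} = \left(-89\right) \left(- \frac{1}{35}\right) + s \left(- \frac{1}{112}\right) = \frac{89}{35} - \frac{s}{112}$)
$\left(-6893 + O{\left(205 \right)}\right) \left(28987 + \left(\frac{9343}{-17021} + \frac{10473}{-3047}\right)\right) = \left(-6893 + \left(\frac{89}{35} - \frac{205}{112}\right)\right) \left(28987 + \left(\frac{9343}{-17021} + \frac{10473}{-3047}\right)\right) = \left(-6893 + \left(\frac{89}{35} - \frac{205}{112}\right)\right) \left(28987 + \left(9343 \left(- \frac{1}{17021}\right) + 10473 \left(- \frac{1}{3047}\right)\right)\right) = \left(-6893 + \frac{57}{80}\right) \left(28987 - \frac{206729054}{51862987}\right) = - \frac{551383 \left(28987 - \frac{206729054}{51862987}\right)}{80} = \left(- \frac{551383}{80}\right) \frac{1503145675115}{51862987} = - \frac{165761794356386809}{829807792}$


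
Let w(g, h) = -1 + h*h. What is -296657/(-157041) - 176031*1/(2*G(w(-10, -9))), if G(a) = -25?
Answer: 27658917121/7852050 ≈ 3522.5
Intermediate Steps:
w(g, h) = -1 + h²
-296657/(-157041) - 176031*1/(2*G(w(-10, -9))) = -296657/(-157041) - 176031/(2*(-25)) = -296657*(-1/157041) - 176031/(-50) = 296657/157041 - 176031*(-1/50) = 296657/157041 + 176031/50 = 27658917121/7852050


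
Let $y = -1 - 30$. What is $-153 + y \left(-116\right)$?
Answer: $3443$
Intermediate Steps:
$y = -31$ ($y = -1 - 30 = -31$)
$-153 + y \left(-116\right) = -153 - -3596 = -153 + 3596 = 3443$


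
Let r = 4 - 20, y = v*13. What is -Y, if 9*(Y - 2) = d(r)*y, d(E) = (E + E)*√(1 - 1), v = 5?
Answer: -2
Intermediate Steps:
y = 65 (y = 5*13 = 65)
r = -16
d(E) = 0 (d(E) = (2*E)*√0 = (2*E)*0 = 0)
Y = 2 (Y = 2 + (0*65)/9 = 2 + (⅑)*0 = 2 + 0 = 2)
-Y = -1*2 = -2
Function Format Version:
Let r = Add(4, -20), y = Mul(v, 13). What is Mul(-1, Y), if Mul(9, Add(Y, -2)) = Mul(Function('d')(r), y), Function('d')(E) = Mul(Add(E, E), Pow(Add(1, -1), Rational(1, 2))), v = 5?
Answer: -2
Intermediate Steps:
y = 65 (y = Mul(5, 13) = 65)
r = -16
Function('d')(E) = 0 (Function('d')(E) = Mul(Mul(2, E), Pow(0, Rational(1, 2))) = Mul(Mul(2, E), 0) = 0)
Y = 2 (Y = Add(2, Mul(Rational(1, 9), Mul(0, 65))) = Add(2, Mul(Rational(1, 9), 0)) = Add(2, 0) = 2)
Mul(-1, Y) = Mul(-1, 2) = -2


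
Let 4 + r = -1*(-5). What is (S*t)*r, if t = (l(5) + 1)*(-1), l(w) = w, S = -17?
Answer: 102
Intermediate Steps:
r = 1 (r = -4 - 1*(-5) = -4 + 5 = 1)
t = -6 (t = (5 + 1)*(-1) = 6*(-1) = -6)
(S*t)*r = -17*(-6)*1 = 102*1 = 102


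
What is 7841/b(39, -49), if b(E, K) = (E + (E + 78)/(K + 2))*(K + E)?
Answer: -368527/17160 ≈ -21.476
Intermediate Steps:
b(E, K) = (E + K)*(E + (78 + E)/(2 + K)) (b(E, K) = (E + (78 + E)/(2 + K))*(E + K) = (E + K)*(E + (78 + E)/(2 + K)))
7841/b(39, -49) = 7841/(((3*39**2 + 78*39 + 78*(-49) + 39*(-49)**2 - 49*39**2 + 3*39*(-49))/(2 - 49))) = 7841/(((3*1521 + 3042 - 3822 + 39*2401 - 49*1521 - 5733)/(-47))) = 7841/((-(4563 + 3042 - 3822 + 93639 - 74529 - 5733)/47)) = 7841/((-1/47*17160)) = 7841/(-17160/47) = 7841*(-47/17160) = -368527/17160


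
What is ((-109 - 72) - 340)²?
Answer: 271441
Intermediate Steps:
((-109 - 72) - 340)² = (-181 - 340)² = (-521)² = 271441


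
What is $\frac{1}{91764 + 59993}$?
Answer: $\frac{1}{151757} \approx 6.5895 \cdot 10^{-6}$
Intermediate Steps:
$\frac{1}{91764 + 59993} = \frac{1}{151757}$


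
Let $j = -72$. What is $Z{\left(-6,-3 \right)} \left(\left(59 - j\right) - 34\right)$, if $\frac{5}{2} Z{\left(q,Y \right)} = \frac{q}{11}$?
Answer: $- \frac{1164}{55} \approx -21.164$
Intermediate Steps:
$Z{\left(q,Y \right)} = \frac{2 q}{55}$ ($Z{\left(q,Y \right)} = \frac{2 \frac{q}{11}}{5} = \frac{2 q}{55}$)
$Z{\left(-6,-3 \right)} \left(\left(59 - j\right) - 34\right) = \frac{2}{55} \left(-6\right) \left(\left(59 - -72\right) - 34\right) = - \frac{12 \left(\left(59 + 72\right) - 34\right)}{55} = - \frac{12 \left(131 - 34\right)}{55} = \left(- \frac{12}{55}\right) 97 = - \frac{1164}{55}$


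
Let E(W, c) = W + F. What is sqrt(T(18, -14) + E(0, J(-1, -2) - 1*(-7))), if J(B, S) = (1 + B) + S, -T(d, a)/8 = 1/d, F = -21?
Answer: I*sqrt(193)/3 ≈ 4.6308*I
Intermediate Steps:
T(d, a) = -8/d
J(B, S) = 1 + B + S
E(W, c) = -21 + W (E(W, c) = W - 21 = -21 + W)
sqrt(T(18, -14) + E(0, J(-1, -2) - 1*(-7))) = sqrt(-8/18 + (-21 + 0)) = sqrt(-8*1/18 - 21) = sqrt(-4/9 - 21) = sqrt(-193/9) = I*sqrt(193)/3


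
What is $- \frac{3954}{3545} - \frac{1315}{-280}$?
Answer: $\frac{710911}{198520} \approx 3.5811$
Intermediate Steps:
$- \frac{3954}{3545} - \frac{1315}{-280} = \left(-3954\right) \frac{1}{3545} - - \frac{263}{56} = - \frac{3954}{3545} + \frac{263}{56} = \frac{710911}{198520}$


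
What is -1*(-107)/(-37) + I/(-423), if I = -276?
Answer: -11683/5217 ≈ -2.2394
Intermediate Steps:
-1*(-107)/(-37) + I/(-423) = -1*(-107)/(-37) - 276/(-423) = 107*(-1/37) - 276*(-1/423) = -107/37 + 92/141 = -11683/5217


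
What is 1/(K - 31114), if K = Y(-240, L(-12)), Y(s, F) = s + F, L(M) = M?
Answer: -1/31366 ≈ -3.1882e-5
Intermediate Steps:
Y(s, F) = F + s
K = -252 (K = -12 - 240 = -252)
1/(K - 31114) = 1/(-252 - 31114) = 1/(-31366) = -1/31366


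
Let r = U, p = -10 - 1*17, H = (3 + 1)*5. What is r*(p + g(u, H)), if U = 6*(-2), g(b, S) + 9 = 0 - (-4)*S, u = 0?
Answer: -528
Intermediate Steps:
H = 20 (H = 4*5 = 20)
p = -27 (p = -10 - 17 = -27)
g(b, S) = -9 + 4*S (g(b, S) = -9 + (0 - (-4)*S) = -9 + (0 + 4*S) = -9 + 4*S)
U = -12
r = -12
r*(p + g(u, H)) = -12*(-27 + (-9 + 4*20)) = -12*(-27 + (-9 + 80)) = -12*(-27 + 71) = -12*44 = -528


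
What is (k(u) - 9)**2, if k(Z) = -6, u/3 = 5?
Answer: 225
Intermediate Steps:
u = 15 (u = 3*5 = 15)
(k(u) - 9)**2 = (-6 - 9)**2 = (-15)**2 = 225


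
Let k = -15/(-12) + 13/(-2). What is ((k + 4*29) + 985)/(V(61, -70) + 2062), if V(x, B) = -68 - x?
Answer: 4383/7732 ≈ 0.56686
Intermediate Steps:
k = -21/4 (k = -15*(-1/12) + 13*(-1/2) = 5/4 - 13/2 = -21/4 ≈ -5.2500)
((k + 4*29) + 985)/(V(61, -70) + 2062) = ((-21/4 + 4*29) + 985)/((-68 - 1*61) + 2062) = ((-21/4 + 116) + 985)/((-68 - 61) + 2062) = (443/4 + 985)/(-129 + 2062) = (4383/4)/1933 = (4383/4)*(1/1933) = 4383/7732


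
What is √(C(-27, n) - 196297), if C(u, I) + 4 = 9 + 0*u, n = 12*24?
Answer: 2*I*√49073 ≈ 443.05*I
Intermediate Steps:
n = 288
C(u, I) = 5 (C(u, I) = -4 + (9 + 0*u) = -4 + (9 + 0) = -4 + 9 = 5)
√(C(-27, n) - 196297) = √(5 - 196297) = √(-196292) = 2*I*√49073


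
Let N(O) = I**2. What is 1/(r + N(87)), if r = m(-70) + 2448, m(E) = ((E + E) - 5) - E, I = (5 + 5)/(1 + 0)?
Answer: 1/2473 ≈ 0.00040437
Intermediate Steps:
I = 10 (I = 10/1 = 10*1 = 10)
m(E) = -5 + E (m(E) = (2*E - 5) - E = (-5 + 2*E) - E = -5 + E)
N(O) = 100 (N(O) = 10**2 = 100)
r = 2373 (r = (-5 - 70) + 2448 = -75 + 2448 = 2373)
1/(r + N(87)) = 1/(2373 + 100) = 1/2473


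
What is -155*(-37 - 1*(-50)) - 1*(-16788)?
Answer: 14773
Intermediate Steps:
-155*(-37 - 1*(-50)) - 1*(-16788) = -155*(-37 + 50) + 16788 = -155*13 + 16788 = -2015 + 16788 = 14773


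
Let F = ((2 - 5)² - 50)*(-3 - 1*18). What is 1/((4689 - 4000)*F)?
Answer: 1/593229 ≈ 1.6857e-6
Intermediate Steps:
F = 861 (F = ((-3)² - 50)*(-3 - 18) = (9 - 50)*(-21) = -41*(-21) = 861)
1/((4689 - 4000)*F) = 1/((4689 - 4000)*861) = (1/861)/689 = (1/689)*(1/861) = 1/593229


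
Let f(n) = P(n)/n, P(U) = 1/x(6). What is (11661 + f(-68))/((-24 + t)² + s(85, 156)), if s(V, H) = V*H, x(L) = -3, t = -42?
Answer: 2378845/3593664 ≈ 0.66195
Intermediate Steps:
P(U) = -⅓ (P(U) = 1/(-3) = -⅓)
s(V, H) = H*V
f(n) = -1/(3*n)
(11661 + f(-68))/((-24 + t)² + s(85, 156)) = (11661 - ⅓/(-68))/((-24 - 42)² + 156*85) = (11661 - ⅓*(-1/68))/((-66)² + 13260) = (11661 + 1/204)/(4356 + 13260) = (2378845/204)/17616 = (2378845/204)*(1/17616) = 2378845/3593664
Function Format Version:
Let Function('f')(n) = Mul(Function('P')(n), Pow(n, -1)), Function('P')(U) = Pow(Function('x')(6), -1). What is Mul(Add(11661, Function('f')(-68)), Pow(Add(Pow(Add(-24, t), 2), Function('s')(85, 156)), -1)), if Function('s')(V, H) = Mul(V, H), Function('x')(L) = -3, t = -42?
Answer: Rational(2378845, 3593664) ≈ 0.66195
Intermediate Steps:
Function('P')(U) = Rational(-1, 3) (Function('P')(U) = Pow(-3, -1) = Rational(-1, 3))
Function('s')(V, H) = Mul(H, V)
Function('f')(n) = Mul(Rational(-1, 3), Pow(n, -1))
Mul(Add(11661, Function('f')(-68)), Pow(Add(Pow(Add(-24, t), 2), Function('s')(85, 156)), -1)) = Mul(Add(11661, Mul(Rational(-1, 3), Pow(-68, -1))), Pow(Add(Pow(Add(-24, -42), 2), Mul(156, 85)), -1)) = Mul(Add(11661, Mul(Rational(-1, 3), Rational(-1, 68))), Pow(Add(Pow(-66, 2), 13260), -1)) = Mul(Add(11661, Rational(1, 204)), Pow(Add(4356, 13260), -1)) = Mul(Rational(2378845, 204), Pow(17616, -1)) = Mul(Rational(2378845, 204), Rational(1, 17616)) = Rational(2378845, 3593664)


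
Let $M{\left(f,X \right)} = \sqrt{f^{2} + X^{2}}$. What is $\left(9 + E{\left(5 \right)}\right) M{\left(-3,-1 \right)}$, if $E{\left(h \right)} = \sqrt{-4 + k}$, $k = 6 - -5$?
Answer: $\sqrt{10} \left(9 + \sqrt{7}\right) \approx 36.827$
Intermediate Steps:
$k = 11$ ($k = 6 + 5 = 11$)
$M{\left(f,X \right)} = \sqrt{X^{2} + f^{2}}$
$E{\left(h \right)} = \sqrt{7}$ ($E{\left(h \right)} = \sqrt{-4 + 11} = \sqrt{7}$)
$\left(9 + E{\left(5 \right)}\right) M{\left(-3,-1 \right)} = \left(9 + \sqrt{7}\right) \sqrt{\left(-1\right)^{2} + \left(-3\right)^{2}} = \left(9 + \sqrt{7}\right) \sqrt{1 + 9} = \left(9 + \sqrt{7}\right) \sqrt{10} = \sqrt{10} \left(9 + \sqrt{7}\right)$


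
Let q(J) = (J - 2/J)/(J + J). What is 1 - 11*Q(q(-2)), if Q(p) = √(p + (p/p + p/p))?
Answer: -31/2 ≈ -15.500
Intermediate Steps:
q(J) = (J - 2/J)/(2*J) (q(J) = (J - 2/J)/((2*J)) = (J - 2/J)*(1/(2*J)) = (J - 2/J)/(2*J))
Q(p) = √(2 + p) (Q(p) = √(p + (1 + 1)) = √(p + 2) = √(2 + p))
1 - 11*Q(q(-2)) = 1 - 11*√(2 + (½ - 1/(-2)²)) = 1 - 11*√(2 + (½ - 1*¼)) = 1 - 11*√(2 + (½ - ¼)) = 1 - 11*√(2 + ¼) = 1 - 11*√(9/4) = 1 - 11*3/2 = 1 - 33/2 = -31/2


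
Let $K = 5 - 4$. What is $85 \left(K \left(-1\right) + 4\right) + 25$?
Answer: $280$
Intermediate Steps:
$K = 1$ ($K = 5 - 4 = 1$)
$85 \left(K \left(-1\right) + 4\right) + 25 = 85 \left(1 \left(-1\right) + 4\right) + 25 = 85 \left(-1 + 4\right) + 25 = 85 \cdot 3 + 25 = 255 + 25 = 280$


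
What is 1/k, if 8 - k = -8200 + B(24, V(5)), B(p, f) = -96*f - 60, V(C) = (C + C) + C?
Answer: 1/9708 ≈ 0.00010301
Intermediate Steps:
V(C) = 3*C (V(C) = 2*C + C = 3*C)
B(p, f) = -60 - 96*f
k = 9708 (k = 8 - (-8200 + (-60 - 288*5)) = 8 - (-8200 + (-60 - 96*15)) = 8 - (-8200 + (-60 - 1440)) = 8 - (-8200 - 1500) = 8 - 1*(-9700) = 8 + 9700 = 9708)
1/k = 1/9708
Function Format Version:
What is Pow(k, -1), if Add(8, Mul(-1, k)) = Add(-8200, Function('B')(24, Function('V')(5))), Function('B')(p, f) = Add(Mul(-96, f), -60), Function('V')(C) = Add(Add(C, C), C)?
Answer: Rational(1, 9708) ≈ 0.00010301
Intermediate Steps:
Function('V')(C) = Mul(3, C) (Function('V')(C) = Add(Mul(2, C), C) = Mul(3, C))
Function('B')(p, f) = Add(-60, Mul(-96, f))
k = 9708 (k = Add(8, Mul(-1, Add(-8200, Add(-60, Mul(-96, Mul(3, 5)))))) = Add(8, Mul(-1, Add(-8200, Add(-60, Mul(-96, 15))))) = Add(8, Mul(-1, Add(-8200, Add(-60, -1440)))) = Add(8, Mul(-1, Add(-8200, -1500))) = Add(8, Mul(-1, -9700)) = Add(8, 9700) = 9708)
Pow(k, -1) = Pow(9708, -1) = Rational(1, 9708)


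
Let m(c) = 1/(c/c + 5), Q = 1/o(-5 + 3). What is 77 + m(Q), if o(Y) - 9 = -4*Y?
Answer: 463/6 ≈ 77.167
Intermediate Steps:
o(Y) = 9 - 4*Y
Q = 1/17 (Q = 1/(9 - 4*(-5 + 3)) = 1/(9 - 4*(-2)) = 1/(9 + 8) = 1/17 ≈ 0.058824)
m(c) = 1/6 (m(c) = 1/(1 + 5) = 1/6)
77 + m(Q) = 77 + 1/6 = 463/6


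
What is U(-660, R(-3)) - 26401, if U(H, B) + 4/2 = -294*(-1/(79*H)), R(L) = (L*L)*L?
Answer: -229442119/8690 ≈ -26403.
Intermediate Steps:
R(L) = L³ (R(L) = L²*L = L³)
U(H, B) = -2 + 294/(79*H) (U(H, B) = -2 - 294*(-1/(79*H)) = -2 - (-294)/(79*H) = -2 + 294/(79*H))
U(-660, R(-3)) - 26401 = (-2 + (294/79)/(-660)) - 26401 = (-2 + (294/79)*(-1/660)) - 26401 = (-2 - 49/8690) - 26401 = -17429/8690 - 26401 = -229442119/8690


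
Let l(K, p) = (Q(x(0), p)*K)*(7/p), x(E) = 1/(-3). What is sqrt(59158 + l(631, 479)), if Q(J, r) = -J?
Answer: sqrt(122165783331)/1437 ≈ 243.23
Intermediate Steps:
x(E) = -1/3
l(K, p) = 7*K/(3*p) (l(K, p) = ((-1*(-1/3))*K)*(7/p) = (K/3)*(7/p) = 7*K/(3*p))
sqrt(59158 + l(631, 479)) = sqrt(59158 + (7/3)*631/479) = sqrt(59158 + (7/3)*631*(1/479)) = sqrt(59158 + 4417/1437) = sqrt(85014463/1437) = sqrt(122165783331)/1437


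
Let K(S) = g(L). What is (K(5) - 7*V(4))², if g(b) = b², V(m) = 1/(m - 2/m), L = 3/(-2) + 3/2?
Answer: 4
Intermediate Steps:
L = 0 (L = 3*(-½) + 3*(½) = -3/2 + 3/2 = 0)
K(S) = 0 (K(S) = 0² = 0)
(K(5) - 7*V(4))² = (0 - 28/(-2 + 4²))² = (0 - 28/(-2 + 16))² = (0 - 28/14)² = (0 - 7*2/7)² = (0 - 2)² = (-2)² = 4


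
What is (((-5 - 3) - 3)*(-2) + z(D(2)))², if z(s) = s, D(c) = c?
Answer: 576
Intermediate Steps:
(((-5 - 3) - 3)*(-2) + z(D(2)))² = (((-5 - 3) - 3)*(-2) + 2)² = ((-8 - 3)*(-2) + 2)² = (-11*(-2) + 2)² = (22 + 2)² = 24² = 576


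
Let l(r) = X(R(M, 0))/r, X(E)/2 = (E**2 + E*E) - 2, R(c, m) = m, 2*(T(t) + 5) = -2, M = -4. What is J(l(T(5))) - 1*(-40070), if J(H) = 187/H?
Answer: 80701/2 ≈ 40351.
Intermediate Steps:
T(t) = -6 (T(t) = -5 + (1/2)*(-2) = -5 - 1 = -6)
X(E) = -4 + 4*E**2 (X(E) = 2*((E**2 + E*E) - 2) = 2*((E**2 + E**2) - 2) = 2*(2*E**2 - 2) = 2*(-2 + 2*E**2) = -4 + 4*E**2)
l(r) = -4/r (l(r) = (-4 + 4*0**2)/r = (-4 + 4*0)/r = (-4 + 0)/r = -4/r)
J(l(T(5))) - 1*(-40070) = 187/((-4/(-6))) - 1*(-40070) = 187/((-4*(-1/6))) + 40070 = 187/(2/3) + 40070 = 187*(3/2) + 40070 = 561/2 + 40070 = 80701/2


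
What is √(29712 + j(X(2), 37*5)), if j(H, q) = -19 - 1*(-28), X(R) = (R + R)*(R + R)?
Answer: √29721 ≈ 172.40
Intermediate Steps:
X(R) = 4*R² (X(R) = (2*R)*(2*R) = 4*R²)
j(H, q) = 9 (j(H, q) = -19 + 28 = 9)
√(29712 + j(X(2), 37*5)) = √(29712 + 9) = √29721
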